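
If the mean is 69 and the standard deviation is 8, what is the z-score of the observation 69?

0

Step 1: Recall the z-score formula: z = (x - mu) / sigma
Step 2: Substitute values: z = (69 - 69) / 8
Step 3: z = 0 / 8 = 0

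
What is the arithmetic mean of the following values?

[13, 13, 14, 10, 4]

10.8

Step 1: Sum all values: 13 + 13 + 14 + 10 + 4 = 54
Step 2: Count the number of values: n = 5
Step 3: Mean = sum / n = 54 / 5 = 10.8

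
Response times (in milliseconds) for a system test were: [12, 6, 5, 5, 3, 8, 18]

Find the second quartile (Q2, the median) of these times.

6

Step 1: Sort the data: [3, 5, 5, 6, 8, 12, 18]
Step 2: n = 7
Step 3: Q2 is the median. Since n is odd, it is the middle value at position 4: 6
Step 4: Q2 = 6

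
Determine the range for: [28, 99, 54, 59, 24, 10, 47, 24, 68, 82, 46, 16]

89

Step 1: Identify the maximum value: max = 99
Step 2: Identify the minimum value: min = 10
Step 3: Range = max - min = 99 - 10 = 89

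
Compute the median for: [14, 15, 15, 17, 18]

15

Step 1: Sort the data in ascending order: [14, 15, 15, 17, 18]
Step 2: The number of values is n = 5.
Step 3: Since n is odd, the median is the middle value at position 3: 15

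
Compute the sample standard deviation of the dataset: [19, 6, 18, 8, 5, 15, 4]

6.4217

Step 1: Compute the mean: 10.7143
Step 2: Sum of squared deviations from the mean: 247.4286
Step 3: Sample variance = 247.4286 / 6 = 41.2381
Step 4: Standard deviation = sqrt(41.2381) = 6.4217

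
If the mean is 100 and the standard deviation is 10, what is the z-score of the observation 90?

-1

Step 1: Recall the z-score formula: z = (x - mu) / sigma
Step 2: Substitute values: z = (90 - 100) / 10
Step 3: z = -10 / 10 = -1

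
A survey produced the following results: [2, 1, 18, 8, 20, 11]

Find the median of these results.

9.5

Step 1: Sort the data in ascending order: [1, 2, 8, 11, 18, 20]
Step 2: The number of values is n = 6.
Step 3: Since n is even, the median is the average of positions 3 and 4:
  Median = (8 + 11) / 2 = 9.5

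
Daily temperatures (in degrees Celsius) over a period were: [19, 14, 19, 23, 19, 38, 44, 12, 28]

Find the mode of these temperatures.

19

Step 1: Count the frequency of each value:
  12: appears 1 time(s)
  14: appears 1 time(s)
  19: appears 3 time(s)
  23: appears 1 time(s)
  28: appears 1 time(s)
  38: appears 1 time(s)
  44: appears 1 time(s)
Step 2: The value 19 appears most frequently (3 times).
Step 3: Mode = 19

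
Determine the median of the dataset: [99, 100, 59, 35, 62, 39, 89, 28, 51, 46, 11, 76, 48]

51

Step 1: Sort the data in ascending order: [11, 28, 35, 39, 46, 48, 51, 59, 62, 76, 89, 99, 100]
Step 2: The number of values is n = 13.
Step 3: Since n is odd, the median is the middle value at position 7: 51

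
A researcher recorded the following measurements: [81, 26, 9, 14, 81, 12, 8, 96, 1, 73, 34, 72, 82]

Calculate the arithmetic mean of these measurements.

45.3077

Step 1: Sum all values: 81 + 26 + 9 + 14 + 81 + 12 + 8 + 96 + 1 + 73 + 34 + 72 + 82 = 589
Step 2: Count the number of values: n = 13
Step 3: Mean = sum / n = 589 / 13 = 45.3077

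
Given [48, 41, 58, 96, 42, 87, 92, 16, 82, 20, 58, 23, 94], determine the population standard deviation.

28.2711

Step 1: Compute the mean: 58.2308
Step 2: Sum of squared deviations from the mean: 10390.3077
Step 3: Population variance = 10390.3077 / 13 = 799.2544
Step 4: Standard deviation = sqrt(799.2544) = 28.2711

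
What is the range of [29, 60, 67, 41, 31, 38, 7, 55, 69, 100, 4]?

96

Step 1: Identify the maximum value: max = 100
Step 2: Identify the minimum value: min = 4
Step 3: Range = max - min = 100 - 4 = 96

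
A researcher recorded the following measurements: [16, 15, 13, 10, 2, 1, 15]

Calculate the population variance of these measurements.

34.2041

Step 1: Compute the mean: (16 + 15 + 13 + 10 + 2 + 1 + 15) / 7 = 10.2857
Step 2: Compute squared deviations from the mean:
  (16 - 10.2857)^2 = 32.6531
  (15 - 10.2857)^2 = 22.2245
  (13 - 10.2857)^2 = 7.3673
  (10 - 10.2857)^2 = 0.0816
  (2 - 10.2857)^2 = 68.6531
  (1 - 10.2857)^2 = 86.2245
  (15 - 10.2857)^2 = 22.2245
Step 3: Sum of squared deviations = 239.4286
Step 4: Population variance = 239.4286 / 7 = 34.2041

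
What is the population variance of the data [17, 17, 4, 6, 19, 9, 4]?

37.551

Step 1: Compute the mean: (17 + 17 + 4 + 6 + 19 + 9 + 4) / 7 = 10.8571
Step 2: Compute squared deviations from the mean:
  (17 - 10.8571)^2 = 37.7347
  (17 - 10.8571)^2 = 37.7347
  (4 - 10.8571)^2 = 47.0204
  (6 - 10.8571)^2 = 23.5918
  (19 - 10.8571)^2 = 66.3061
  (9 - 10.8571)^2 = 3.449
  (4 - 10.8571)^2 = 47.0204
Step 3: Sum of squared deviations = 262.8571
Step 4: Population variance = 262.8571 / 7 = 37.551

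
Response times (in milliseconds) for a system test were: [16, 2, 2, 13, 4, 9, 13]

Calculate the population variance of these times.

28.8163

Step 1: Compute the mean: (16 + 2 + 2 + 13 + 4 + 9 + 13) / 7 = 8.4286
Step 2: Compute squared deviations from the mean:
  (16 - 8.4286)^2 = 57.3265
  (2 - 8.4286)^2 = 41.3265
  (2 - 8.4286)^2 = 41.3265
  (13 - 8.4286)^2 = 20.898
  (4 - 8.4286)^2 = 19.6122
  (9 - 8.4286)^2 = 0.3265
  (13 - 8.4286)^2 = 20.898
Step 3: Sum of squared deviations = 201.7143
Step 4: Population variance = 201.7143 / 7 = 28.8163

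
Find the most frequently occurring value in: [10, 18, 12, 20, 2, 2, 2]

2

Step 1: Count the frequency of each value:
  2: appears 3 time(s)
  10: appears 1 time(s)
  12: appears 1 time(s)
  18: appears 1 time(s)
  20: appears 1 time(s)
Step 2: The value 2 appears most frequently (3 times).
Step 3: Mode = 2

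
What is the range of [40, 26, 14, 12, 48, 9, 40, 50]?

41

Step 1: Identify the maximum value: max = 50
Step 2: Identify the minimum value: min = 9
Step 3: Range = max - min = 50 - 9 = 41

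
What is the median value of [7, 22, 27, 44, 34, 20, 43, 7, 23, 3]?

22.5

Step 1: Sort the data in ascending order: [3, 7, 7, 20, 22, 23, 27, 34, 43, 44]
Step 2: The number of values is n = 10.
Step 3: Since n is even, the median is the average of positions 5 and 6:
  Median = (22 + 23) / 2 = 22.5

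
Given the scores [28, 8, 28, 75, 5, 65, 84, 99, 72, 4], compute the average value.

46.8

Step 1: Sum all values: 28 + 8 + 28 + 75 + 5 + 65 + 84 + 99 + 72 + 4 = 468
Step 2: Count the number of values: n = 10
Step 3: Mean = sum / n = 468 / 10 = 46.8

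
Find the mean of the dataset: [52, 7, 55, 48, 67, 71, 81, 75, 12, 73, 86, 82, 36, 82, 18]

56.3333

Step 1: Sum all values: 52 + 7 + 55 + 48 + 67 + 71 + 81 + 75 + 12 + 73 + 86 + 82 + 36 + 82 + 18 = 845
Step 2: Count the number of values: n = 15
Step 3: Mean = sum / n = 845 / 15 = 56.3333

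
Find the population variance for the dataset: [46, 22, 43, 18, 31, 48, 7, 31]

185.4375

Step 1: Compute the mean: (46 + 22 + 43 + 18 + 31 + 48 + 7 + 31) / 8 = 30.75
Step 2: Compute squared deviations from the mean:
  (46 - 30.75)^2 = 232.5625
  (22 - 30.75)^2 = 76.5625
  (43 - 30.75)^2 = 150.0625
  (18 - 30.75)^2 = 162.5625
  (31 - 30.75)^2 = 0.0625
  (48 - 30.75)^2 = 297.5625
  (7 - 30.75)^2 = 564.0625
  (31 - 30.75)^2 = 0.0625
Step 3: Sum of squared deviations = 1483.5
Step 4: Population variance = 1483.5 / 8 = 185.4375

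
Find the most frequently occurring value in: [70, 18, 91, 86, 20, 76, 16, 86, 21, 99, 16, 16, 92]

16

Step 1: Count the frequency of each value:
  16: appears 3 time(s)
  18: appears 1 time(s)
  20: appears 1 time(s)
  21: appears 1 time(s)
  70: appears 1 time(s)
  76: appears 1 time(s)
  86: appears 2 time(s)
  91: appears 1 time(s)
  92: appears 1 time(s)
  99: appears 1 time(s)
Step 2: The value 16 appears most frequently (3 times).
Step 3: Mode = 16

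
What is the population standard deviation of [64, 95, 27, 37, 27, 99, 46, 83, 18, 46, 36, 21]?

27.4331

Step 1: Compute the mean: 49.9167
Step 2: Sum of squared deviations from the mean: 9030.9167
Step 3: Population variance = 9030.9167 / 12 = 752.5764
Step 4: Standard deviation = sqrt(752.5764) = 27.4331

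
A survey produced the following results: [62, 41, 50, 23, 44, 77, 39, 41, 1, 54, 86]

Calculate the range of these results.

85

Step 1: Identify the maximum value: max = 86
Step 2: Identify the minimum value: min = 1
Step 3: Range = max - min = 86 - 1 = 85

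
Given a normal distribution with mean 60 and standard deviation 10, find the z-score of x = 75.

1.5

Step 1: Recall the z-score formula: z = (x - mu) / sigma
Step 2: Substitute values: z = (75 - 60) / 10
Step 3: z = 15 / 10 = 1.5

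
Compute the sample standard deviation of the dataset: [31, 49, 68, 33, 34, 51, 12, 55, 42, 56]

16.0724

Step 1: Compute the mean: 43.1
Step 2: Sum of squared deviations from the mean: 2324.9
Step 3: Sample variance = 2324.9 / 9 = 258.3222
Step 4: Standard deviation = sqrt(258.3222) = 16.0724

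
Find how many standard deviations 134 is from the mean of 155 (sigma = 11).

-1.9091

Step 1: Recall the z-score formula: z = (x - mu) / sigma
Step 2: Substitute values: z = (134 - 155) / 11
Step 3: z = -21 / 11 = -1.9091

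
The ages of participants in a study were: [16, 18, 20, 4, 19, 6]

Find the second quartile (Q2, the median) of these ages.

17

Step 1: Sort the data: [4, 6, 16, 18, 19, 20]
Step 2: n = 6
Step 3: Q2 is the median. Since n is even, it is the average of the values at positions 3 and 4:
  Q2 = (16 + 18) / 2 = 17
Step 4: Q2 = 17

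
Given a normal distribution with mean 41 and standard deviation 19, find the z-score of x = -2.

-2.2632

Step 1: Recall the z-score formula: z = (x - mu) / sigma
Step 2: Substitute values: z = (-2 - 41) / 19
Step 3: z = -43 / 19 = -2.2632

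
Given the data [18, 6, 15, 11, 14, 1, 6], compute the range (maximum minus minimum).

17

Step 1: Identify the maximum value: max = 18
Step 2: Identify the minimum value: min = 1
Step 3: Range = max - min = 18 - 1 = 17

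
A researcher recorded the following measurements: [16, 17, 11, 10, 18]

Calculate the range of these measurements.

8

Step 1: Identify the maximum value: max = 18
Step 2: Identify the minimum value: min = 10
Step 3: Range = max - min = 18 - 10 = 8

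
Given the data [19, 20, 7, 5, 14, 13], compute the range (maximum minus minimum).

15

Step 1: Identify the maximum value: max = 20
Step 2: Identify the minimum value: min = 5
Step 3: Range = max - min = 20 - 5 = 15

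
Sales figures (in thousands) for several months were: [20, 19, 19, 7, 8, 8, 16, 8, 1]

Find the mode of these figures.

8

Step 1: Count the frequency of each value:
  1: appears 1 time(s)
  7: appears 1 time(s)
  8: appears 3 time(s)
  16: appears 1 time(s)
  19: appears 2 time(s)
  20: appears 1 time(s)
Step 2: The value 8 appears most frequently (3 times).
Step 3: Mode = 8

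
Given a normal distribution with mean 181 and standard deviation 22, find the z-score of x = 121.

-2.7273

Step 1: Recall the z-score formula: z = (x - mu) / sigma
Step 2: Substitute values: z = (121 - 181) / 22
Step 3: z = -60 / 22 = -2.7273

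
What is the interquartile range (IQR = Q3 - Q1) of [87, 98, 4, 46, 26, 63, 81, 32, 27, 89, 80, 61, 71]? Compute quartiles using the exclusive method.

54.5

Step 1: Sort the data: [4, 26, 27, 32, 46, 61, 63, 71, 80, 81, 87, 89, 98]
Step 2: n = 13
Step 3: Using the exclusive quartile method:
  Q1 = 29.5
  Q2 (median) = 63
  Q3 = 84
  IQR = Q3 - Q1 = 84 - 29.5 = 54.5
Step 4: IQR = 54.5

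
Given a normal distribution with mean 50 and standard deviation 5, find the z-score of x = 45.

-1

Step 1: Recall the z-score formula: z = (x - mu) / sigma
Step 2: Substitute values: z = (45 - 50) / 5
Step 3: z = -5 / 5 = -1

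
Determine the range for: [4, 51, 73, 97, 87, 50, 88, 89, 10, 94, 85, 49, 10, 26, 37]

93

Step 1: Identify the maximum value: max = 97
Step 2: Identify the minimum value: min = 4
Step 3: Range = max - min = 97 - 4 = 93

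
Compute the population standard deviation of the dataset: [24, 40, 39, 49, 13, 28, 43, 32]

10.8743

Step 1: Compute the mean: 33.5
Step 2: Sum of squared deviations from the mean: 946
Step 3: Population variance = 946 / 8 = 118.25
Step 4: Standard deviation = sqrt(118.25) = 10.8743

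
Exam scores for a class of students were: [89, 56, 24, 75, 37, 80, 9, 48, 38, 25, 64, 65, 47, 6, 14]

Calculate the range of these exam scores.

83

Step 1: Identify the maximum value: max = 89
Step 2: Identify the minimum value: min = 6
Step 3: Range = max - min = 89 - 6 = 83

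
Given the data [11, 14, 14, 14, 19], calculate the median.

14

Step 1: Sort the data in ascending order: [11, 14, 14, 14, 19]
Step 2: The number of values is n = 5.
Step 3: Since n is odd, the median is the middle value at position 3: 14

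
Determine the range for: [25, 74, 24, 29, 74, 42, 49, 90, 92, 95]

71

Step 1: Identify the maximum value: max = 95
Step 2: Identify the minimum value: min = 24
Step 3: Range = max - min = 95 - 24 = 71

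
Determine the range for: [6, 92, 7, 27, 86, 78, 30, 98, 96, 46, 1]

97

Step 1: Identify the maximum value: max = 98
Step 2: Identify the minimum value: min = 1
Step 3: Range = max - min = 98 - 1 = 97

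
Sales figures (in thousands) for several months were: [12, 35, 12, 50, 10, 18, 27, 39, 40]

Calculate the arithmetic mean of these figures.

27

Step 1: Sum all values: 12 + 35 + 12 + 50 + 10 + 18 + 27 + 39 + 40 = 243
Step 2: Count the number of values: n = 9
Step 3: Mean = sum / n = 243 / 9 = 27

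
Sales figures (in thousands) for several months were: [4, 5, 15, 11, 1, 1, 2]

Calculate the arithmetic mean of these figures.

5.5714

Step 1: Sum all values: 4 + 5 + 15 + 11 + 1 + 1 + 2 = 39
Step 2: Count the number of values: n = 7
Step 3: Mean = sum / n = 39 / 7 = 5.5714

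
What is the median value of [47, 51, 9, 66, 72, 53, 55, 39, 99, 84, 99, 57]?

56

Step 1: Sort the data in ascending order: [9, 39, 47, 51, 53, 55, 57, 66, 72, 84, 99, 99]
Step 2: The number of values is n = 12.
Step 3: Since n is even, the median is the average of positions 6 and 7:
  Median = (55 + 57) / 2 = 56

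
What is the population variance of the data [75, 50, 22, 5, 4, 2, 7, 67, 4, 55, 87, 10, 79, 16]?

981.1071

Step 1: Compute the mean: (75 + 50 + 22 + 5 + 4 + 2 + 7 + 67 + 4 + 55 + 87 + 10 + 79 + 16) / 14 = 34.5
Step 2: Compute squared deviations from the mean:
  (75 - 34.5)^2 = 1640.25
  (50 - 34.5)^2 = 240.25
  (22 - 34.5)^2 = 156.25
  (5 - 34.5)^2 = 870.25
  (4 - 34.5)^2 = 930.25
  (2 - 34.5)^2 = 1056.25
  (7 - 34.5)^2 = 756.25
  (67 - 34.5)^2 = 1056.25
  (4 - 34.5)^2 = 930.25
  (55 - 34.5)^2 = 420.25
  (87 - 34.5)^2 = 2756.25
  (10 - 34.5)^2 = 600.25
  (79 - 34.5)^2 = 1980.25
  (16 - 34.5)^2 = 342.25
Step 3: Sum of squared deviations = 13735.5
Step 4: Population variance = 13735.5 / 14 = 981.1071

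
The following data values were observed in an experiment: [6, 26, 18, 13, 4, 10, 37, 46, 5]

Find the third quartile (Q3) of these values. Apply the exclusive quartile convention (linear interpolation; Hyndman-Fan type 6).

31.5

Step 1: Sort the data: [4, 5, 6, 10, 13, 18, 26, 37, 46]
Step 2: n = 9
Step 3: Using the exclusive quartile method:
  Q1 = 5.5
  Q2 (median) = 13
  Q3 = 31.5
  IQR = Q3 - Q1 = 31.5 - 5.5 = 26
Step 4: Q3 = 31.5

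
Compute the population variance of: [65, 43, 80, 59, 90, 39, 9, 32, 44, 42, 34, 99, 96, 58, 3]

800.2489

Step 1: Compute the mean: (65 + 43 + 80 + 59 + 90 + 39 + 9 + 32 + 44 + 42 + 34 + 99 + 96 + 58 + 3) / 15 = 52.8667
Step 2: Compute squared deviations from the mean:
  (65 - 52.8667)^2 = 147.2178
  (43 - 52.8667)^2 = 97.3511
  (80 - 52.8667)^2 = 736.2178
  (59 - 52.8667)^2 = 37.6178
  (90 - 52.8667)^2 = 1378.8844
  (39 - 52.8667)^2 = 192.2844
  (9 - 52.8667)^2 = 1924.2844
  (32 - 52.8667)^2 = 435.4178
  (44 - 52.8667)^2 = 78.6178
  (42 - 52.8667)^2 = 118.0844
  (34 - 52.8667)^2 = 355.9511
  (99 - 52.8667)^2 = 2128.2844
  (96 - 52.8667)^2 = 1860.4844
  (58 - 52.8667)^2 = 26.3511
  (3 - 52.8667)^2 = 2486.6844
Step 3: Sum of squared deviations = 12003.7333
Step 4: Population variance = 12003.7333 / 15 = 800.2489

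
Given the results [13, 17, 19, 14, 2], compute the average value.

13

Step 1: Sum all values: 13 + 17 + 19 + 14 + 2 = 65
Step 2: Count the number of values: n = 5
Step 3: Mean = sum / n = 65 / 5 = 13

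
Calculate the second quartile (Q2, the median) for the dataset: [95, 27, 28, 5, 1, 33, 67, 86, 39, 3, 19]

28

Step 1: Sort the data: [1, 3, 5, 19, 27, 28, 33, 39, 67, 86, 95]
Step 2: n = 11
Step 3: Q2 is the median. Since n is odd, it is the middle value at position 6: 28
Step 4: Q2 = 28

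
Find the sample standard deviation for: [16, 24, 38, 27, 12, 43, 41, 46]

12.9222

Step 1: Compute the mean: 30.875
Step 2: Sum of squared deviations from the mean: 1168.875
Step 3: Sample variance = 1168.875 / 7 = 166.9821
Step 4: Standard deviation = sqrt(166.9821) = 12.9222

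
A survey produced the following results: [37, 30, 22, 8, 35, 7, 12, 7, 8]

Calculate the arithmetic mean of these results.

18.4444

Step 1: Sum all values: 37 + 30 + 22 + 8 + 35 + 7 + 12 + 7 + 8 = 166
Step 2: Count the number of values: n = 9
Step 3: Mean = sum / n = 166 / 9 = 18.4444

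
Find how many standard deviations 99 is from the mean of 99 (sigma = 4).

0

Step 1: Recall the z-score formula: z = (x - mu) / sigma
Step 2: Substitute values: z = (99 - 99) / 4
Step 3: z = 0 / 4 = 0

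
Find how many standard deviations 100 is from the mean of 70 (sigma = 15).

2

Step 1: Recall the z-score formula: z = (x - mu) / sigma
Step 2: Substitute values: z = (100 - 70) / 15
Step 3: z = 30 / 15 = 2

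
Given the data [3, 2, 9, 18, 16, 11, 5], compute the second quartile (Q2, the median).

9

Step 1: Sort the data: [2, 3, 5, 9, 11, 16, 18]
Step 2: n = 7
Step 3: Q2 is the median. Since n is odd, it is the middle value at position 4: 9
Step 4: Q2 = 9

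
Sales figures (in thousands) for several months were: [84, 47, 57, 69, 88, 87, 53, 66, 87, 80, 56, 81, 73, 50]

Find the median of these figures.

71

Step 1: Sort the data in ascending order: [47, 50, 53, 56, 57, 66, 69, 73, 80, 81, 84, 87, 87, 88]
Step 2: The number of values is n = 14.
Step 3: Since n is even, the median is the average of positions 7 and 8:
  Median = (69 + 73) / 2 = 71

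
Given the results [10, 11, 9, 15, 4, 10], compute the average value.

9.8333

Step 1: Sum all values: 10 + 11 + 9 + 15 + 4 + 10 = 59
Step 2: Count the number of values: n = 6
Step 3: Mean = sum / n = 59 / 6 = 9.8333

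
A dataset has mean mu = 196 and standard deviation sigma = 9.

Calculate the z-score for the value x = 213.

1.8889

Step 1: Recall the z-score formula: z = (x - mu) / sigma
Step 2: Substitute values: z = (213 - 196) / 9
Step 3: z = 17 / 9 = 1.8889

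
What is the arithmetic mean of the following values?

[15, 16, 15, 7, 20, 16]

14.8333

Step 1: Sum all values: 15 + 16 + 15 + 7 + 20 + 16 = 89
Step 2: Count the number of values: n = 6
Step 3: Mean = sum / n = 89 / 6 = 14.8333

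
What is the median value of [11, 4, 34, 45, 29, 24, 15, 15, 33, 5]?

19.5

Step 1: Sort the data in ascending order: [4, 5, 11, 15, 15, 24, 29, 33, 34, 45]
Step 2: The number of values is n = 10.
Step 3: Since n is even, the median is the average of positions 5 and 6:
  Median = (15 + 24) / 2 = 19.5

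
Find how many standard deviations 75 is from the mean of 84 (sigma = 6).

-1.5

Step 1: Recall the z-score formula: z = (x - mu) / sigma
Step 2: Substitute values: z = (75 - 84) / 6
Step 3: z = -9 / 6 = -1.5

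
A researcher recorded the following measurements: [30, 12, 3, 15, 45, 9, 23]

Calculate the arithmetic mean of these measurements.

19.5714

Step 1: Sum all values: 30 + 12 + 3 + 15 + 45 + 9 + 23 = 137
Step 2: Count the number of values: n = 7
Step 3: Mean = sum / n = 137 / 7 = 19.5714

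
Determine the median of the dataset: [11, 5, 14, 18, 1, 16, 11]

11

Step 1: Sort the data in ascending order: [1, 5, 11, 11, 14, 16, 18]
Step 2: The number of values is n = 7.
Step 3: Since n is odd, the median is the middle value at position 4: 11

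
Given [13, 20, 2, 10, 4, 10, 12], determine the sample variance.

35.4762

Step 1: Compute the mean: (13 + 20 + 2 + 10 + 4 + 10 + 12) / 7 = 10.1429
Step 2: Compute squared deviations from the mean:
  (13 - 10.1429)^2 = 8.1633
  (20 - 10.1429)^2 = 97.1633
  (2 - 10.1429)^2 = 66.3061
  (10 - 10.1429)^2 = 0.0204
  (4 - 10.1429)^2 = 37.7347
  (10 - 10.1429)^2 = 0.0204
  (12 - 10.1429)^2 = 3.449
Step 3: Sum of squared deviations = 212.8571
Step 4: Sample variance = 212.8571 / 6 = 35.4762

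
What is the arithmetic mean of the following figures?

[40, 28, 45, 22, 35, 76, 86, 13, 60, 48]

45.3

Step 1: Sum all values: 40 + 28 + 45 + 22 + 35 + 76 + 86 + 13 + 60 + 48 = 453
Step 2: Count the number of values: n = 10
Step 3: Mean = sum / n = 453 / 10 = 45.3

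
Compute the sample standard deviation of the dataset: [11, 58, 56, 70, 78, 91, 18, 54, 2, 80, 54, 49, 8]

29.5481

Step 1: Compute the mean: 48.3846
Step 2: Sum of squared deviations from the mean: 10477.0769
Step 3: Sample variance = 10477.0769 / 12 = 873.0897
Step 4: Standard deviation = sqrt(873.0897) = 29.5481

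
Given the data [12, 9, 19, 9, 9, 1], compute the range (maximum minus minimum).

18

Step 1: Identify the maximum value: max = 19
Step 2: Identify the minimum value: min = 1
Step 3: Range = max - min = 19 - 1 = 18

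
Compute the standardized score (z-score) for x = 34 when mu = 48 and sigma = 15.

-0.9333

Step 1: Recall the z-score formula: z = (x - mu) / sigma
Step 2: Substitute values: z = (34 - 48) / 15
Step 3: z = -14 / 15 = -0.9333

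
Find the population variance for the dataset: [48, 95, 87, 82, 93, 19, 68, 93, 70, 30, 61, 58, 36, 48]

576.102

Step 1: Compute the mean: (48 + 95 + 87 + 82 + 93 + 19 + 68 + 93 + 70 + 30 + 61 + 58 + 36 + 48) / 14 = 63.4286
Step 2: Compute squared deviations from the mean:
  (48 - 63.4286)^2 = 238.0408
  (95 - 63.4286)^2 = 996.7551
  (87 - 63.4286)^2 = 555.6122
  (82 - 63.4286)^2 = 344.898
  (93 - 63.4286)^2 = 874.4694
  (19 - 63.4286)^2 = 1973.898
  (68 - 63.4286)^2 = 20.898
  (93 - 63.4286)^2 = 874.4694
  (70 - 63.4286)^2 = 43.1837
  (30 - 63.4286)^2 = 1117.4694
  (61 - 63.4286)^2 = 5.898
  (58 - 63.4286)^2 = 29.4694
  (36 - 63.4286)^2 = 752.3265
  (48 - 63.4286)^2 = 238.0408
Step 3: Sum of squared deviations = 8065.4286
Step 4: Population variance = 8065.4286 / 14 = 576.102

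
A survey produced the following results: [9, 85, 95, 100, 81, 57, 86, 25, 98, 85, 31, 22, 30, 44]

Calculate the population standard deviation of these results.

31.5181

Step 1: Compute the mean: 60.5714
Step 2: Sum of squared deviations from the mean: 13907.4286
Step 3: Population variance = 13907.4286 / 14 = 993.3878
Step 4: Standard deviation = sqrt(993.3878) = 31.5181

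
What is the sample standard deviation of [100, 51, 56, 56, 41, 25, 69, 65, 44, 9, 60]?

23.7077

Step 1: Compute the mean: 52.3636
Step 2: Sum of squared deviations from the mean: 5620.5455
Step 3: Sample variance = 5620.5455 / 10 = 562.0545
Step 4: Standard deviation = sqrt(562.0545) = 23.7077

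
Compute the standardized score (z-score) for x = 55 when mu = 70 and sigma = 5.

-3

Step 1: Recall the z-score formula: z = (x - mu) / sigma
Step 2: Substitute values: z = (55 - 70) / 5
Step 3: z = -15 / 5 = -3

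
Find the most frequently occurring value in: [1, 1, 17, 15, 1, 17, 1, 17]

1

Step 1: Count the frequency of each value:
  1: appears 4 time(s)
  15: appears 1 time(s)
  17: appears 3 time(s)
Step 2: The value 1 appears most frequently (4 times).
Step 3: Mode = 1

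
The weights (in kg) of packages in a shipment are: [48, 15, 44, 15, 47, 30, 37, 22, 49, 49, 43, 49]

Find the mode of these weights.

49

Step 1: Count the frequency of each value:
  15: appears 2 time(s)
  22: appears 1 time(s)
  30: appears 1 time(s)
  37: appears 1 time(s)
  43: appears 1 time(s)
  44: appears 1 time(s)
  47: appears 1 time(s)
  48: appears 1 time(s)
  49: appears 3 time(s)
Step 2: The value 49 appears most frequently (3 times).
Step 3: Mode = 49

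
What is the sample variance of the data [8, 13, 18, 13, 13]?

12.5

Step 1: Compute the mean: (8 + 13 + 18 + 13 + 13) / 5 = 13
Step 2: Compute squared deviations from the mean:
  (8 - 13)^2 = 25
  (13 - 13)^2 = 0
  (18 - 13)^2 = 25
  (13 - 13)^2 = 0
  (13 - 13)^2 = 0
Step 3: Sum of squared deviations = 50
Step 4: Sample variance = 50 / 4 = 12.5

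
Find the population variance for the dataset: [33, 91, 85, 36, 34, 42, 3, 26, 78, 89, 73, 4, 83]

959.9172

Step 1: Compute the mean: (33 + 91 + 85 + 36 + 34 + 42 + 3 + 26 + 78 + 89 + 73 + 4 + 83) / 13 = 52.0769
Step 2: Compute squared deviations from the mean:
  (33 - 52.0769)^2 = 363.929
  (91 - 52.0769)^2 = 1515.0059
  (85 - 52.0769)^2 = 1083.929
  (36 - 52.0769)^2 = 258.4675
  (34 - 52.0769)^2 = 326.7751
  (42 - 52.0769)^2 = 101.5444
  (3 - 52.0769)^2 = 2408.5444
  (26 - 52.0769)^2 = 680.0059
  (78 - 52.0769)^2 = 672.0059
  (89 - 52.0769)^2 = 1363.3136
  (73 - 52.0769)^2 = 437.7751
  (4 - 52.0769)^2 = 2311.3905
  (83 - 52.0769)^2 = 956.2367
Step 3: Sum of squared deviations = 12478.9231
Step 4: Population variance = 12478.9231 / 13 = 959.9172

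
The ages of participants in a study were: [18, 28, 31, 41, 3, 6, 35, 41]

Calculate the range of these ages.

38

Step 1: Identify the maximum value: max = 41
Step 2: Identify the minimum value: min = 3
Step 3: Range = max - min = 41 - 3 = 38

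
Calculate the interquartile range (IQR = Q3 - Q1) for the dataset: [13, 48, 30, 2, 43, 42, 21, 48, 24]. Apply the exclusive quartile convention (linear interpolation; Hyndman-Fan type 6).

28.5

Step 1: Sort the data: [2, 13, 21, 24, 30, 42, 43, 48, 48]
Step 2: n = 9
Step 3: Using the exclusive quartile method:
  Q1 = 17
  Q2 (median) = 30
  Q3 = 45.5
  IQR = Q3 - Q1 = 45.5 - 17 = 28.5
Step 4: IQR = 28.5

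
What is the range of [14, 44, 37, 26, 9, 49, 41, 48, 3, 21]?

46

Step 1: Identify the maximum value: max = 49
Step 2: Identify the minimum value: min = 3
Step 3: Range = max - min = 49 - 3 = 46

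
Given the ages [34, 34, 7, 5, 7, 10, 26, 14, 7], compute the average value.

16

Step 1: Sum all values: 34 + 34 + 7 + 5 + 7 + 10 + 26 + 14 + 7 = 144
Step 2: Count the number of values: n = 9
Step 3: Mean = sum / n = 144 / 9 = 16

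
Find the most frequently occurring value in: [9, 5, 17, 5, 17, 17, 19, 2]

17

Step 1: Count the frequency of each value:
  2: appears 1 time(s)
  5: appears 2 time(s)
  9: appears 1 time(s)
  17: appears 3 time(s)
  19: appears 1 time(s)
Step 2: The value 17 appears most frequently (3 times).
Step 3: Mode = 17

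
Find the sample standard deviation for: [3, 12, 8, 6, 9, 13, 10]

3.4503

Step 1: Compute the mean: 8.7143
Step 2: Sum of squared deviations from the mean: 71.4286
Step 3: Sample variance = 71.4286 / 6 = 11.9048
Step 4: Standard deviation = sqrt(11.9048) = 3.4503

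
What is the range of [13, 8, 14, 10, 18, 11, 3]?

15

Step 1: Identify the maximum value: max = 18
Step 2: Identify the minimum value: min = 3
Step 3: Range = max - min = 18 - 3 = 15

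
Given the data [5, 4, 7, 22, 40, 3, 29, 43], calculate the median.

14.5

Step 1: Sort the data in ascending order: [3, 4, 5, 7, 22, 29, 40, 43]
Step 2: The number of values is n = 8.
Step 3: Since n is even, the median is the average of positions 4 and 5:
  Median = (7 + 22) / 2 = 14.5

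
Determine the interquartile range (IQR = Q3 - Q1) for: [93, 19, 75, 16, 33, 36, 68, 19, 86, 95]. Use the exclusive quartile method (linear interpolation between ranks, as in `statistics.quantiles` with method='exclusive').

68.75

Step 1: Sort the data: [16, 19, 19, 33, 36, 68, 75, 86, 93, 95]
Step 2: n = 10
Step 3: Using the exclusive quartile method:
  Q1 = 19
  Q2 (median) = 52
  Q3 = 87.75
  IQR = Q3 - Q1 = 87.75 - 19 = 68.75
Step 4: IQR = 68.75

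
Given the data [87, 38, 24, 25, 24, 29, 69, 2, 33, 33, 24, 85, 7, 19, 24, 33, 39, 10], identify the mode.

24

Step 1: Count the frequency of each value:
  2: appears 1 time(s)
  7: appears 1 time(s)
  10: appears 1 time(s)
  19: appears 1 time(s)
  24: appears 4 time(s)
  25: appears 1 time(s)
  29: appears 1 time(s)
  33: appears 3 time(s)
  38: appears 1 time(s)
  39: appears 1 time(s)
  69: appears 1 time(s)
  85: appears 1 time(s)
  87: appears 1 time(s)
Step 2: The value 24 appears most frequently (4 times).
Step 3: Mode = 24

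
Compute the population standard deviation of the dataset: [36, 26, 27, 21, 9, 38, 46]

11.3137

Step 1: Compute the mean: 29
Step 2: Sum of squared deviations from the mean: 896
Step 3: Population variance = 896 / 7 = 128
Step 4: Standard deviation = sqrt(128) = 11.3137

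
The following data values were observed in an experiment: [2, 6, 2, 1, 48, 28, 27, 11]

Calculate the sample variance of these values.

289.9821

Step 1: Compute the mean: (2 + 6 + 2 + 1 + 48 + 28 + 27 + 11) / 8 = 15.625
Step 2: Compute squared deviations from the mean:
  (2 - 15.625)^2 = 185.6406
  (6 - 15.625)^2 = 92.6406
  (2 - 15.625)^2 = 185.6406
  (1 - 15.625)^2 = 213.8906
  (48 - 15.625)^2 = 1048.1406
  (28 - 15.625)^2 = 153.1406
  (27 - 15.625)^2 = 129.3906
  (11 - 15.625)^2 = 21.3906
Step 3: Sum of squared deviations = 2029.875
Step 4: Sample variance = 2029.875 / 7 = 289.9821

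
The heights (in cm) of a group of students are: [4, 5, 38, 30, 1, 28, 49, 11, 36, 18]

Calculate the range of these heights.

48

Step 1: Identify the maximum value: max = 49
Step 2: Identify the minimum value: min = 1
Step 3: Range = max - min = 49 - 1 = 48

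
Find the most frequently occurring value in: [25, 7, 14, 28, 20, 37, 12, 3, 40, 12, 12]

12

Step 1: Count the frequency of each value:
  3: appears 1 time(s)
  7: appears 1 time(s)
  12: appears 3 time(s)
  14: appears 1 time(s)
  20: appears 1 time(s)
  25: appears 1 time(s)
  28: appears 1 time(s)
  37: appears 1 time(s)
  40: appears 1 time(s)
Step 2: The value 12 appears most frequently (3 times).
Step 3: Mode = 12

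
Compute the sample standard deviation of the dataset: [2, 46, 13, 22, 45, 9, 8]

17.9788

Step 1: Compute the mean: 20.7143
Step 2: Sum of squared deviations from the mean: 1939.4286
Step 3: Sample variance = 1939.4286 / 6 = 323.2381
Step 4: Standard deviation = sqrt(323.2381) = 17.9788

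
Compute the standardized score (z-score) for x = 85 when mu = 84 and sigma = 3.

0.3333

Step 1: Recall the z-score formula: z = (x - mu) / sigma
Step 2: Substitute values: z = (85 - 84) / 3
Step 3: z = 1 / 3 = 0.3333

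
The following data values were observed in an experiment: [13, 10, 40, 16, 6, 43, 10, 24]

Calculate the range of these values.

37

Step 1: Identify the maximum value: max = 43
Step 2: Identify the minimum value: min = 6
Step 3: Range = max - min = 43 - 6 = 37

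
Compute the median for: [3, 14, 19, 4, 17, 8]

11

Step 1: Sort the data in ascending order: [3, 4, 8, 14, 17, 19]
Step 2: The number of values is n = 6.
Step 3: Since n is even, the median is the average of positions 3 and 4:
  Median = (8 + 14) / 2 = 11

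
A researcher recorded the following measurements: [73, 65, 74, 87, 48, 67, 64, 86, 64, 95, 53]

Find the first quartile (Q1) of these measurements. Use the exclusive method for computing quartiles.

64

Step 1: Sort the data: [48, 53, 64, 64, 65, 67, 73, 74, 86, 87, 95]
Step 2: n = 11
Step 3: Using the exclusive quartile method:
  Q1 = 64
  Q2 (median) = 67
  Q3 = 86
  IQR = Q3 - Q1 = 86 - 64 = 22
Step 4: Q1 = 64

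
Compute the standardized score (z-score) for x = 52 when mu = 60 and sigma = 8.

-1

Step 1: Recall the z-score formula: z = (x - mu) / sigma
Step 2: Substitute values: z = (52 - 60) / 8
Step 3: z = -8 / 8 = -1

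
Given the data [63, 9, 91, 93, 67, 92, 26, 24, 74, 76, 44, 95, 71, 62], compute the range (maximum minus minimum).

86

Step 1: Identify the maximum value: max = 95
Step 2: Identify the minimum value: min = 9
Step 3: Range = max - min = 95 - 9 = 86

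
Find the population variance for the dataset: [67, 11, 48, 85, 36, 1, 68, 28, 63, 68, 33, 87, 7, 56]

739.5714

Step 1: Compute the mean: (67 + 11 + 48 + 85 + 36 + 1 + 68 + 28 + 63 + 68 + 33 + 87 + 7 + 56) / 14 = 47
Step 2: Compute squared deviations from the mean:
  (67 - 47)^2 = 400
  (11 - 47)^2 = 1296
  (48 - 47)^2 = 1
  (85 - 47)^2 = 1444
  (36 - 47)^2 = 121
  (1 - 47)^2 = 2116
  (68 - 47)^2 = 441
  (28 - 47)^2 = 361
  (63 - 47)^2 = 256
  (68 - 47)^2 = 441
  (33 - 47)^2 = 196
  (87 - 47)^2 = 1600
  (7 - 47)^2 = 1600
  (56 - 47)^2 = 81
Step 3: Sum of squared deviations = 10354
Step 4: Population variance = 10354 / 14 = 739.5714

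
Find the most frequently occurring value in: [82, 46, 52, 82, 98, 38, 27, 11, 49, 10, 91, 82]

82

Step 1: Count the frequency of each value:
  10: appears 1 time(s)
  11: appears 1 time(s)
  27: appears 1 time(s)
  38: appears 1 time(s)
  46: appears 1 time(s)
  49: appears 1 time(s)
  52: appears 1 time(s)
  82: appears 3 time(s)
  91: appears 1 time(s)
  98: appears 1 time(s)
Step 2: The value 82 appears most frequently (3 times).
Step 3: Mode = 82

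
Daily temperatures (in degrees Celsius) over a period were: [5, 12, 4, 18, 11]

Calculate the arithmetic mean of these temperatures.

10

Step 1: Sum all values: 5 + 12 + 4 + 18 + 11 = 50
Step 2: Count the number of values: n = 5
Step 3: Mean = sum / n = 50 / 5 = 10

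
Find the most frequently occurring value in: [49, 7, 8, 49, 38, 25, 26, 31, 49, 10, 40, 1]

49

Step 1: Count the frequency of each value:
  1: appears 1 time(s)
  7: appears 1 time(s)
  8: appears 1 time(s)
  10: appears 1 time(s)
  25: appears 1 time(s)
  26: appears 1 time(s)
  31: appears 1 time(s)
  38: appears 1 time(s)
  40: appears 1 time(s)
  49: appears 3 time(s)
Step 2: The value 49 appears most frequently (3 times).
Step 3: Mode = 49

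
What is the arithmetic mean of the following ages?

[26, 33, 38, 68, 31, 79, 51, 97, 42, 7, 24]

45.0909

Step 1: Sum all values: 26 + 33 + 38 + 68 + 31 + 79 + 51 + 97 + 42 + 7 + 24 = 496
Step 2: Count the number of values: n = 11
Step 3: Mean = sum / n = 496 / 11 = 45.0909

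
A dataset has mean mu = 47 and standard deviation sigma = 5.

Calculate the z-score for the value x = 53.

1.2

Step 1: Recall the z-score formula: z = (x - mu) / sigma
Step 2: Substitute values: z = (53 - 47) / 5
Step 3: z = 6 / 5 = 1.2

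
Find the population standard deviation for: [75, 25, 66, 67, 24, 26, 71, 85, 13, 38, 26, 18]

24.9383

Step 1: Compute the mean: 44.5
Step 2: Sum of squared deviations from the mean: 7463
Step 3: Population variance = 7463 / 12 = 621.9167
Step 4: Standard deviation = sqrt(621.9167) = 24.9383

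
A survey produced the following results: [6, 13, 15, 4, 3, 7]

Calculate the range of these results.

12

Step 1: Identify the maximum value: max = 15
Step 2: Identify the minimum value: min = 3
Step 3: Range = max - min = 15 - 3 = 12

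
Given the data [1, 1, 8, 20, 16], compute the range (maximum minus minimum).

19

Step 1: Identify the maximum value: max = 20
Step 2: Identify the minimum value: min = 1
Step 3: Range = max - min = 20 - 1 = 19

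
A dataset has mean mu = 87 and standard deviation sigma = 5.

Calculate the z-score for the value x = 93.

1.2

Step 1: Recall the z-score formula: z = (x - mu) / sigma
Step 2: Substitute values: z = (93 - 87) / 5
Step 3: z = 6 / 5 = 1.2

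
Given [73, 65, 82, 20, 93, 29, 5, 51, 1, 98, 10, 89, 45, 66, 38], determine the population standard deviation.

31.8643

Step 1: Compute the mean: 51
Step 2: Sum of squared deviations from the mean: 15230
Step 3: Population variance = 15230 / 15 = 1015.3333
Step 4: Standard deviation = sqrt(1015.3333) = 31.8643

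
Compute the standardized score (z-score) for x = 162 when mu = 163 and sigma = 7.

-0.1429

Step 1: Recall the z-score formula: z = (x - mu) / sigma
Step 2: Substitute values: z = (162 - 163) / 7
Step 3: z = -1 / 7 = -0.1429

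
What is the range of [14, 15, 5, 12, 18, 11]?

13

Step 1: Identify the maximum value: max = 18
Step 2: Identify the minimum value: min = 5
Step 3: Range = max - min = 18 - 5 = 13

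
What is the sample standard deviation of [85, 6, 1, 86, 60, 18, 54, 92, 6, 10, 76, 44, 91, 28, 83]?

35.1094

Step 1: Compute the mean: 49.3333
Step 2: Sum of squared deviations from the mean: 17257.3333
Step 3: Sample variance = 17257.3333 / 14 = 1232.6667
Step 4: Standard deviation = sqrt(1232.6667) = 35.1094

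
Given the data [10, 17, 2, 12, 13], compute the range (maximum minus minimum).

15

Step 1: Identify the maximum value: max = 17
Step 2: Identify the minimum value: min = 2
Step 3: Range = max - min = 17 - 2 = 15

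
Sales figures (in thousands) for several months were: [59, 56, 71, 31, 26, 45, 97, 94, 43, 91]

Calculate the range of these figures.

71

Step 1: Identify the maximum value: max = 97
Step 2: Identify the minimum value: min = 26
Step 3: Range = max - min = 97 - 26 = 71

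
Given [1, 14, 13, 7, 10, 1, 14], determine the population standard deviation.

5.3146

Step 1: Compute the mean: 8.5714
Step 2: Sum of squared deviations from the mean: 197.7143
Step 3: Population variance = 197.7143 / 7 = 28.2449
Step 4: Standard deviation = sqrt(28.2449) = 5.3146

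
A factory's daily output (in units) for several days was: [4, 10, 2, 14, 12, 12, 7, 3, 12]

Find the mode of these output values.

12

Step 1: Count the frequency of each value:
  2: appears 1 time(s)
  3: appears 1 time(s)
  4: appears 1 time(s)
  7: appears 1 time(s)
  10: appears 1 time(s)
  12: appears 3 time(s)
  14: appears 1 time(s)
Step 2: The value 12 appears most frequently (3 times).
Step 3: Mode = 12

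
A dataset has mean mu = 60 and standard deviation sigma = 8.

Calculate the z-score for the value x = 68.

1

Step 1: Recall the z-score formula: z = (x - mu) / sigma
Step 2: Substitute values: z = (68 - 60) / 8
Step 3: z = 8 / 8 = 1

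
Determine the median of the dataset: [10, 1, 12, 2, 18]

10

Step 1: Sort the data in ascending order: [1, 2, 10, 12, 18]
Step 2: The number of values is n = 5.
Step 3: Since n is odd, the median is the middle value at position 3: 10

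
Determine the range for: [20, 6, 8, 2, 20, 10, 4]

18

Step 1: Identify the maximum value: max = 20
Step 2: Identify the minimum value: min = 2
Step 3: Range = max - min = 20 - 2 = 18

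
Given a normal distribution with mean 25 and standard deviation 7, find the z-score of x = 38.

1.8571

Step 1: Recall the z-score formula: z = (x - mu) / sigma
Step 2: Substitute values: z = (38 - 25) / 7
Step 3: z = 13 / 7 = 1.8571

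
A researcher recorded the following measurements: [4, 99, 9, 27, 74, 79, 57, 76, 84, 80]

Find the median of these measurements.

75

Step 1: Sort the data in ascending order: [4, 9, 27, 57, 74, 76, 79, 80, 84, 99]
Step 2: The number of values is n = 10.
Step 3: Since n is even, the median is the average of positions 5 and 6:
  Median = (74 + 76) / 2 = 75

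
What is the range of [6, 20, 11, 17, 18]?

14

Step 1: Identify the maximum value: max = 20
Step 2: Identify the minimum value: min = 6
Step 3: Range = max - min = 20 - 6 = 14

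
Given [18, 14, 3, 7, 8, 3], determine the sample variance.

36.5667

Step 1: Compute the mean: (18 + 14 + 3 + 7 + 8 + 3) / 6 = 8.8333
Step 2: Compute squared deviations from the mean:
  (18 - 8.8333)^2 = 84.0278
  (14 - 8.8333)^2 = 26.6944
  (3 - 8.8333)^2 = 34.0278
  (7 - 8.8333)^2 = 3.3611
  (8 - 8.8333)^2 = 0.6944
  (3 - 8.8333)^2 = 34.0278
Step 3: Sum of squared deviations = 182.8333
Step 4: Sample variance = 182.8333 / 5 = 36.5667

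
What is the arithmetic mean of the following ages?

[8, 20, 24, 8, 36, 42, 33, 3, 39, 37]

25

Step 1: Sum all values: 8 + 20 + 24 + 8 + 36 + 42 + 33 + 3 + 39 + 37 = 250
Step 2: Count the number of values: n = 10
Step 3: Mean = sum / n = 250 / 10 = 25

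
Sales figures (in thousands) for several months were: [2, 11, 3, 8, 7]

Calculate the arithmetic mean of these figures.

6.2

Step 1: Sum all values: 2 + 11 + 3 + 8 + 7 = 31
Step 2: Count the number of values: n = 5
Step 3: Mean = sum / n = 31 / 5 = 6.2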